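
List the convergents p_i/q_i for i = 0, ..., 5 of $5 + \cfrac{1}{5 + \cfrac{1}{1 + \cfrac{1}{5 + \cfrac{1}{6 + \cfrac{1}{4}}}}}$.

5/1, 26/5, 31/6, 181/35, 1117/216, 4649/899

Using the convergent recurrence p_i = a_i*p_{i-1} + p_{i-2}, q_i = a_i*q_{i-1} + q_{i-2} with p_{-2}=0, p_{-1}=1, q_{-2}=1, q_{-1}=0:
  i=0: a_0=5, p_0 = 5*1 + 0 = 5, q_0 = 5*0 + 1 = 1.
  i=1: a_1=5, p_1 = 5*5 + 1 = 26, q_1 = 5*1 + 0 = 5.
  i=2: a_2=1, p_2 = 1*26 + 5 = 31, q_2 = 1*5 + 1 = 6.
  i=3: a_3=5, p_3 = 5*31 + 26 = 181, q_3 = 5*6 + 5 = 35.
  i=4: a_4=6, p_4 = 6*181 + 31 = 1117, q_4 = 6*35 + 6 = 216.
  i=5: a_5=4, p_5 = 4*1117 + 181 = 4649, q_5 = 4*216 + 35 = 899.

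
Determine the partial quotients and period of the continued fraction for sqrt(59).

[7; (1, 2, 7, 2, 1, 14)]

Write x_i = (sqrt(59) + m_i)/d_i with (m_0, d_0) = (0, 1). a_0 = floor(sqrt(59)) = 7, since 7^2 = 49 <= 59 < 64 = 8^2.
Iterate m_{i+1} = d_i*a_i - m_i, d_{i+1} = (59 - m_{i+1}^2)/d_i, a_{i+1} = floor((a_0 + m_{i+1})/d_{i+1}):
  m_1 = 1*7 - 0 = 7, d_1 = (59 - 7^2)/1 = 10/1 = 10, a_1 = floor((7 + 7)/10) = 1.
  m_2 = 10*1 - 7 = 3, d_2 = (59 - 3^2)/10 = 50/10 = 5, a_2 = floor((7 + 3)/5) = 2.
  m_3 = 5*2 - 3 = 7, d_3 = (59 - 7^2)/5 = 10/5 = 2, a_3 = floor((7 + 7)/2) = 7.
  m_4 = 2*7 - 7 = 7, d_4 = (59 - 7^2)/2 = 10/2 = 5, a_4 = floor((7 + 7)/5) = 2.
  m_5 = 5*2 - 7 = 3, d_5 = (59 - 3^2)/5 = 50/5 = 10, a_5 = floor((7 + 3)/10) = 1.
  m_6 = 10*1 - 3 = 7, d_6 = (59 - 7^2)/10 = 10/10 = 1, a_6 = floor((7 + 7)/1) = 14.
  m_7 = 1*14 - 7 = 7, d_7 = (59 - 7^2)/1 = 10/1 = 10: (m_7, d_7) = (m_1, d_1) = (7, 10), so from here the quotients repeat a_1, ..., a_6; the period length is 6.
Hence the expansion of sqrt(59) is a_0 = 7 followed by the repeating block 1, 2, 7, 2, 1, 14 (period 6).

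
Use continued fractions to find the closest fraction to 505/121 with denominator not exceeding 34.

96/23

Expand x = 505/121 as a continued fraction with the Euclidean algorithm:
  505 = 4*121 + 21, so a_0 = 4.
  121 = 5*21 + 16, so a_1 = 5.
  21 = 1*16 + 5, so a_2 = 1.
  16 = 3*5 + 1, so a_3 = 3.
  5 = 5*1 + 0, so a_4 = 5.
so x = [4; 5, 1, 3, 5].
Convergents (p_i = a_i*p_{i-1} + p_{i-2}, q_i = a_i*q_{i-1} + q_{i-2} with p_{-2}=0, p_{-1}=1, q_{-2}=1, q_{-1}=0), until the denominator exceeds 34:
  i=0: a_0=4, p_0 = 4*1 + 0 = 4, q_0 = 4*0 + 1 = 1.
  i=1: a_1=5, p_1 = 5*4 + 1 = 21, q_1 = 5*1 + 0 = 5.
  i=2: a_2=1, p_2 = 1*21 + 4 = 25, q_2 = 1*5 + 1 = 6.
  i=3: a_3=3, p_3 = 3*25 + 21 = 96, q_3 = 3*6 + 5 = 23.
  i=4: a_4=5, p_4 = 5*96 + 25 = 505, q_4 = 5*23 + 6 = 121.
q_4 = 121 > 34, so the last convergent with denominator <= 34 is p_3/q_3 = 96/23.
The closest fraction with denominator <= 34 is either p_3/q_3 or the intermediate fraction (k*p_3 + p_2)/(k*q_3 + q_2) with the largest k >= 1 whose denominator stays <= 34; these approach x as k grows, and every other convergent or intermediate fraction in range is farther away.
Largest k: floor((34 - q_2)/q_3) = floor((34 - 6)/23) = 1.
That gives (1*96 + 25)/(1*23 + 6) = 121/29.
Compare the errors: |x - 96/23| = |505*23 - 96*121|/(121*23) = 1/2783, and |x - 121/29| = |505*29 - 121*121|/(121*29) = 4/3509.
Cross-multiplying, 1*3509 = 3509 < 11132 = 4*2783, so 1/2783 is smaller: the convergent 96/23 is closer to x than 121/29.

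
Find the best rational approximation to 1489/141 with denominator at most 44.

Expand x = 1489/141 as a continued fraction with the Euclidean algorithm:
  1489 = 10*141 + 79, so a_0 = 10.
  141 = 1*79 + 62, so a_1 = 1.
  79 = 1*62 + 17, so a_2 = 1.
  62 = 3*17 + 11, so a_3 = 3.
  17 = 1*11 + 6, so a_4 = 1.
  11 = 1*6 + 5, so a_5 = 1.
  6 = 1*5 + 1, so a_6 = 1.
  5 = 5*1 + 0, so a_7 = 5.
so x = [10; 1, 1, 3, 1, 1, 1, 5].
Convergents (p_i = a_i*p_{i-1} + p_{i-2}, q_i = a_i*q_{i-1} + q_{i-2} with p_{-2}=0, p_{-1}=1, q_{-2}=1, q_{-1}=0), until the denominator exceeds 44:
  i=0: a_0=10, p_0 = 10*1 + 0 = 10, q_0 = 10*0 + 1 = 1.
  i=1: a_1=1, p_1 = 1*10 + 1 = 11, q_1 = 1*1 + 0 = 1.
  i=2: a_2=1, p_2 = 1*11 + 10 = 21, q_2 = 1*1 + 1 = 2.
  i=3: a_3=3, p_3 = 3*21 + 11 = 74, q_3 = 3*2 + 1 = 7.
  i=4: a_4=1, p_4 = 1*74 + 21 = 95, q_4 = 1*7 + 2 = 9.
  i=5: a_5=1, p_5 = 1*95 + 74 = 169, q_5 = 1*9 + 7 = 16.
  i=6: a_6=1, p_6 = 1*169 + 95 = 264, q_6 = 1*16 + 9 = 25.
  i=7: a_7=5, p_7 = 5*264 + 169 = 1489, q_7 = 5*25 + 16 = 141.
q_7 = 141 > 44, so the last convergent with denominator <= 44 is p_6/q_6 = 264/25.
The closest fraction with denominator <= 44 is either p_6/q_6 or the intermediate fraction (k*p_6 + p_5)/(k*q_6 + q_5) with the largest k >= 1 whose denominator stays <= 44; these approach x as k grows, and every other convergent or intermediate fraction in range is farther away.
Largest k: floor((44 - q_5)/q_6) = floor((44 - 16)/25) = 1.
That gives (1*264 + 169)/(1*25 + 16) = 433/41.
Compare the errors: |x - 264/25| = |1489*25 - 264*141|/(141*25) = 1/3525, and |x - 433/41| = |1489*41 - 433*141|/(141*41) = 4/5781.
Cross-multiplying, 1*5781 = 5781 < 14100 = 4*3525, so 1/3525 is smaller: the convergent 264/25 is closer to x than 433/41.

264/25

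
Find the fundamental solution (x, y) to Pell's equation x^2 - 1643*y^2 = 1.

(x, y) = (8958, 221)

First expand sqrt(1643) as a continued fraction. With x_i = (sqrt(1643) + m_i)/d_i and (m_0, d_0) = (0, 1): a_0 = floor(sqrt(1643)) = 40, since 40^2 = 1600 <= 1643 < 1681 = 41^2.
Iterate m_{i+1} = d_i*a_i - m_i, d_{i+1} = (1643 - m_{i+1}^2)/d_i, a_{i+1} = floor((a_0 + m_{i+1})/d_{i+1}):
  m_1 = 1*40 - 0 = 40, d_1 = (1643 - 40^2)/1 = 43/1 = 43, a_1 = floor((40 + 40)/43) = 1.
  m_2 = 43*1 - 40 = 3, d_2 = (1643 - 3^2)/43 = 1634/43 = 38, a_2 = floor((40 + 3)/38) = 1.
  m_3 = 38*1 - 3 = 35, d_3 = (1643 - 35^2)/38 = 418/38 = 11, a_3 = floor((40 + 35)/11) = 6.
  m_4 = 11*6 - 35 = 31, d_4 = (1643 - 31^2)/11 = 682/11 = 62, a_4 = floor((40 + 31)/62) = 1.
  m_5 = 62*1 - 31 = 31, d_5 = (1643 - 31^2)/62 = 682/62 = 11, a_5 = floor((40 + 31)/11) = 6.
  m_6 = 11*6 - 31 = 35, d_6 = (1643 - 35^2)/11 = 418/11 = 38, a_6 = floor((40 + 35)/38) = 1.
  m_7 = 38*1 - 35 = 3, d_7 = (1643 - 3^2)/38 = 1634/38 = 43, a_7 = floor((40 + 3)/43) = 1.
  m_8 = 43*1 - 3 = 40, d_8 = (1643 - 40^2)/43 = 43/43 = 1, a_8 = floor((40 + 40)/1) = 80.
  m_9 = 1*80 - 40 = 40, d_9 = (1643 - 40^2)/1 = 43/1 = 43: (m_9, d_9) = (m_1, d_1) = (40, 43), so from here the quotients repeat a_1, ..., a_8; the period length is 8.
So sqrt(1643) = [40; (1, 1, 6, 1, 6, 1, 1, 80)] with period length k = 8.
k is even, so the fundamental solution of x^2 - 1643y^2 = 1 is (p_{k-1}, q_{k-1}) = (p_7, q_7); compute convergents through index 7.
Convergents (p_i = a_i*p_{i-1} + p_{i-2}, q_i = a_i*q_{i-1} + q_{i-2} with p_{-2}=0, p_{-1}=1, q_{-2}=1, q_{-1}=0):
  i=0: a_0=40, p_0 = 40*1 + 0 = 40, q_0 = 40*0 + 1 = 1.
  i=1: a_1=1, p_1 = 1*40 + 1 = 41, q_1 = 1*1 + 0 = 1.
  i=2: a_2=1, p_2 = 1*41 + 40 = 81, q_2 = 1*1 + 1 = 2.
  i=3: a_3=6, p_3 = 6*81 + 41 = 527, q_3 = 6*2 + 1 = 13.
  i=4: a_4=1, p_4 = 1*527 + 81 = 608, q_4 = 1*13 + 2 = 15.
  i=5: a_5=6, p_5 = 6*608 + 527 = 4175, q_5 = 6*15 + 13 = 103.
  i=6: a_6=1, p_6 = 1*4175 + 608 = 4783, q_6 = 1*103 + 15 = 118.
  i=7: a_7=1, p_7 = 1*4783 + 4175 = 8958, q_7 = 1*118 + 103 = 221.
Check: 8958^2 - 1643*221^2 = 80245764 - 80245763 = 1, so (x, y) = (8958, 221) solves the equation, and by the theorem it is the least positive solution.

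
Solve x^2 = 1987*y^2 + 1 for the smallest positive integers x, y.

(x, y) = (2163842, 48543)

First expand sqrt(1987) as a continued fraction. With x_i = (sqrt(1987) + m_i)/d_i and (m_0, d_0) = (0, 1): a_0 = floor(sqrt(1987)) = 44, since 44^2 = 1936 <= 1987 < 2025 = 45^2.
Iterate m_{i+1} = d_i*a_i - m_i, d_{i+1} = (1987 - m_{i+1}^2)/d_i, a_{i+1} = floor((a_0 + m_{i+1})/d_{i+1}):
  m_1 = 1*44 - 0 = 44, d_1 = (1987 - 44^2)/1 = 51/1 = 51, a_1 = floor((44 + 44)/51) = 1.
  m_2 = 51*1 - 44 = 7, d_2 = (1987 - 7^2)/51 = 1938/51 = 38, a_2 = floor((44 + 7)/38) = 1.
  m_3 = 38*1 - 7 = 31, d_3 = (1987 - 31^2)/38 = 1026/38 = 27, a_3 = floor((44 + 31)/27) = 2.
  m_4 = 27*2 - 31 = 23, d_4 = (1987 - 23^2)/27 = 1458/27 = 54, a_4 = floor((44 + 23)/54) = 1.
  m_5 = 54*1 - 23 = 31, d_5 = (1987 - 31^2)/54 = 1026/54 = 19, a_5 = floor((44 + 31)/19) = 3.
  m_6 = 19*3 - 31 = 26, d_6 = (1987 - 26^2)/19 = 1311/19 = 69, a_6 = floor((44 + 26)/69) = 1.
  m_7 = 69*1 - 26 = 43, d_7 = (1987 - 43^2)/69 = 138/69 = 2, a_7 = floor((44 + 43)/2) = 43.
  m_8 = 2*43 - 43 = 43, d_8 = (1987 - 43^2)/2 = 138/2 = 69, a_8 = floor((44 + 43)/69) = 1.
  m_9 = 69*1 - 43 = 26, d_9 = (1987 - 26^2)/69 = 1311/69 = 19, a_9 = floor((44 + 26)/19) = 3.
  m_10 = 19*3 - 26 = 31, d_10 = (1987 - 31^2)/19 = 1026/19 = 54, a_10 = floor((44 + 31)/54) = 1.
  m_11 = 54*1 - 31 = 23, d_11 = (1987 - 23^2)/54 = 1458/54 = 27, a_11 = floor((44 + 23)/27) = 2.
  m_12 = 27*2 - 23 = 31, d_12 = (1987 - 31^2)/27 = 1026/27 = 38, a_12 = floor((44 + 31)/38) = 1.
  m_13 = 38*1 - 31 = 7, d_13 = (1987 - 7^2)/38 = 1938/38 = 51, a_13 = floor((44 + 7)/51) = 1.
  m_14 = 51*1 - 7 = 44, d_14 = (1987 - 44^2)/51 = 51/51 = 1, a_14 = floor((44 + 44)/1) = 88.
  m_15 = 1*88 - 44 = 44, d_15 = (1987 - 44^2)/1 = 51/1 = 51: (m_15, d_15) = (m_1, d_1) = (44, 51), so from here the quotients repeat a_1, ..., a_14; the period length is 14.
So sqrt(1987) = [44; (1, 1, 2, 1, 3, 1, 43, 1, 3, 1, 2, 1, 1, 88)] with period length k = 14.
k is even, so the fundamental solution of x^2 - 1987y^2 = 1 is (p_{k-1}, q_{k-1}) = (p_13, q_13); compute convergents through index 13.
Convergents (p_i = a_i*p_{i-1} + p_{i-2}, q_i = a_i*q_{i-1} + q_{i-2} with p_{-2}=0, p_{-1}=1, q_{-2}=1, q_{-1}=0):
  i=0: a_0=44, p_0 = 44*1 + 0 = 44, q_0 = 44*0 + 1 = 1.
  i=1: a_1=1, p_1 = 1*44 + 1 = 45, q_1 = 1*1 + 0 = 1.
  i=2: a_2=1, p_2 = 1*45 + 44 = 89, q_2 = 1*1 + 1 = 2.
  i=3: a_3=2, p_3 = 2*89 + 45 = 223, q_3 = 2*2 + 1 = 5.
  i=4: a_4=1, p_4 = 1*223 + 89 = 312, q_4 = 1*5 + 2 = 7.
  i=5: a_5=3, p_5 = 3*312 + 223 = 1159, q_5 = 3*7 + 5 = 26.
  i=6: a_6=1, p_6 = 1*1159 + 312 = 1471, q_6 = 1*26 + 7 = 33.
  i=7: a_7=43, p_7 = 43*1471 + 1159 = 64412, q_7 = 43*33 + 26 = 1445.
  i=8: a_8=1, p_8 = 1*64412 + 1471 = 65883, q_8 = 1*1445 + 33 = 1478.
  i=9: a_9=3, p_9 = 3*65883 + 64412 = 262061, q_9 = 3*1478 + 1445 = 5879.
  i=10: a_10=1, p_10 = 1*262061 + 65883 = 327944, q_10 = 1*5879 + 1478 = 7357.
  i=11: a_11=2, p_11 = 2*327944 + 262061 = 917949, q_11 = 2*7357 + 5879 = 20593.
  i=12: a_12=1, p_12 = 1*917949 + 327944 = 1245893, q_12 = 1*20593 + 7357 = 27950.
  i=13: a_13=1, p_13 = 1*1245893 + 917949 = 2163842, q_13 = 1*27950 + 20593 = 48543.
Check: 2163842^2 - 1987*48543^2 = 4682212200964 - 4682212200963 = 1, so (x, y) = (2163842, 48543) solves the equation, and by the theorem it is the least positive solution.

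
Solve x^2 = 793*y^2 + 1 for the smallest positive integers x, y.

First expand sqrt(793) as a continued fraction. With x_i = (sqrt(793) + m_i)/d_i and (m_0, d_0) = (0, 1): a_0 = floor(sqrt(793)) = 28, since 28^2 = 784 <= 793 < 841 = 29^2.
Iterate m_{i+1} = d_i*a_i - m_i, d_{i+1} = (793 - m_{i+1}^2)/d_i, a_{i+1} = floor((a_0 + m_{i+1})/d_{i+1}):
  m_1 = 1*28 - 0 = 28, d_1 = (793 - 28^2)/1 = 9/1 = 9, a_1 = floor((28 + 28)/9) = 6.
  m_2 = 9*6 - 28 = 26, d_2 = (793 - 26^2)/9 = 117/9 = 13, a_2 = floor((28 + 26)/13) = 4.
  m_3 = 13*4 - 26 = 26, d_3 = (793 - 26^2)/13 = 117/13 = 9, a_3 = floor((28 + 26)/9) = 6.
  m_4 = 9*6 - 26 = 28, d_4 = (793 - 28^2)/9 = 9/9 = 1, a_4 = floor((28 + 28)/1) = 56.
  m_5 = 1*56 - 28 = 28, d_5 = (793 - 28^2)/1 = 9/1 = 9: (m_5, d_5) = (m_1, d_1) = (28, 9), so from here the quotients repeat a_1, ..., a_4; the period length is 4.
So sqrt(793) = [28; (6, 4, 6, 56)] with period length k = 4.
k is even, so the fundamental solution of x^2 - 793y^2 = 1 is (p_{k-1}, q_{k-1}) = (p_3, q_3); compute convergents through index 3.
Convergents (p_i = a_i*p_{i-1} + p_{i-2}, q_i = a_i*q_{i-1} + q_{i-2} with p_{-2}=0, p_{-1}=1, q_{-2}=1, q_{-1}=0):
  i=0: a_0=28, p_0 = 28*1 + 0 = 28, q_0 = 28*0 + 1 = 1.
  i=1: a_1=6, p_1 = 6*28 + 1 = 169, q_1 = 6*1 + 0 = 6.
  i=2: a_2=4, p_2 = 4*169 + 28 = 704, q_2 = 4*6 + 1 = 25.
  i=3: a_3=6, p_3 = 6*704 + 169 = 4393, q_3 = 6*25 + 6 = 156.
Check: 4393^2 - 793*156^2 = 19298449 - 19298448 = 1, so (x, y) = (4393, 156) solves the equation, and by the theorem it is the least positive solution.

(x, y) = (4393, 156)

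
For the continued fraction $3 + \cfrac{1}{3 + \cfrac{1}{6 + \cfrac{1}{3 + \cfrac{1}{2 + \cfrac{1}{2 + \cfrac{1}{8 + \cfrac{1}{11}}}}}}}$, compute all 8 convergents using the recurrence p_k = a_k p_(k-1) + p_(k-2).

3/1, 10/3, 63/19, 199/60, 461/139, 1121/338, 9429/2843, 104840/31611

Using the convergent recurrence p_i = a_i*p_{i-1} + p_{i-2}, q_i = a_i*q_{i-1} + q_{i-2} with p_{-2}=0, p_{-1}=1, q_{-2}=1, q_{-1}=0:
  i=0: a_0=3, p_0 = 3*1 + 0 = 3, q_0 = 3*0 + 1 = 1.
  i=1: a_1=3, p_1 = 3*3 + 1 = 10, q_1 = 3*1 + 0 = 3.
  i=2: a_2=6, p_2 = 6*10 + 3 = 63, q_2 = 6*3 + 1 = 19.
  i=3: a_3=3, p_3 = 3*63 + 10 = 199, q_3 = 3*19 + 3 = 60.
  i=4: a_4=2, p_4 = 2*199 + 63 = 461, q_4 = 2*60 + 19 = 139.
  i=5: a_5=2, p_5 = 2*461 + 199 = 1121, q_5 = 2*139 + 60 = 338.
  i=6: a_6=8, p_6 = 8*1121 + 461 = 9429, q_6 = 8*338 + 139 = 2843.
  i=7: a_7=11, p_7 = 11*9429 + 1121 = 104840, q_7 = 11*2843 + 338 = 31611.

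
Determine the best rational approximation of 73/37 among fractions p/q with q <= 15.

Expand x = 73/37 as a continued fraction with the Euclidean algorithm:
  73 = 1*37 + 36, so a_0 = 1.
  37 = 1*36 + 1, so a_1 = 1.
  36 = 36*1 + 0, so a_2 = 36.
so x = [1; 1, 36].
Convergents (p_i = a_i*p_{i-1} + p_{i-2}, q_i = a_i*q_{i-1} + q_{i-2} with p_{-2}=0, p_{-1}=1, q_{-2}=1, q_{-1}=0), until the denominator exceeds 15:
  i=0: a_0=1, p_0 = 1*1 + 0 = 1, q_0 = 1*0 + 1 = 1.
  i=1: a_1=1, p_1 = 1*1 + 1 = 2, q_1 = 1*1 + 0 = 1.
  i=2: a_2=36, p_2 = 36*2 + 1 = 73, q_2 = 36*1 + 1 = 37.
q_2 = 37 > 15, so the last convergent with denominator <= 15 is p_1/q_1 = 2/1.
The closest fraction with denominator <= 15 is either p_1/q_1 or the intermediate fraction (k*p_1 + p_0)/(k*q_1 + q_0) with the largest k >= 1 whose denominator stays <= 15; these approach x as k grows, and every other convergent or intermediate fraction in range is farther away.
Largest k: floor((15 - q_0)/q_1) = floor((15 - 1)/1) = 14.
That gives (14*2 + 1)/(14*1 + 1) = 29/15.
Compare the errors: |x - 2/1| = |73*1 - 2*37|/(37*1) = 1/37, and |x - 29/15| = |73*15 - 29*37|/(37*15) = 22/555.
Cross-multiplying, 1*555 = 555 < 814 = 22*37, so 1/37 is smaller: the convergent 2/1 is closer to x than 29/15.

2/1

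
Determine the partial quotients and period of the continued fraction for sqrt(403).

[20; (13, 2, 1, 3, 1, 3, 1, 2, 13, 40)]

Write x_i = (sqrt(403) + m_i)/d_i with (m_0, d_0) = (0, 1). a_0 = floor(sqrt(403)) = 20, since 20^2 = 400 <= 403 < 441 = 21^2.
Iterate m_{i+1} = d_i*a_i - m_i, d_{i+1} = (403 - m_{i+1}^2)/d_i, a_{i+1} = floor((a_0 + m_{i+1})/d_{i+1}):
  m_1 = 1*20 - 0 = 20, d_1 = (403 - 20^2)/1 = 3/1 = 3, a_1 = floor((20 + 20)/3) = 13.
  m_2 = 3*13 - 20 = 19, d_2 = (403 - 19^2)/3 = 42/3 = 14, a_2 = floor((20 + 19)/14) = 2.
  m_3 = 14*2 - 19 = 9, d_3 = (403 - 9^2)/14 = 322/14 = 23, a_3 = floor((20 + 9)/23) = 1.
  m_4 = 23*1 - 9 = 14, d_4 = (403 - 14^2)/23 = 207/23 = 9, a_4 = floor((20 + 14)/9) = 3.
  m_5 = 9*3 - 14 = 13, d_5 = (403 - 13^2)/9 = 234/9 = 26, a_5 = floor((20 + 13)/26) = 1.
  m_6 = 26*1 - 13 = 13, d_6 = (403 - 13^2)/26 = 234/26 = 9, a_6 = floor((20 + 13)/9) = 3.
  m_7 = 9*3 - 13 = 14, d_7 = (403 - 14^2)/9 = 207/9 = 23, a_7 = floor((20 + 14)/23) = 1.
  m_8 = 23*1 - 14 = 9, d_8 = (403 - 9^2)/23 = 322/23 = 14, a_8 = floor((20 + 9)/14) = 2.
  m_9 = 14*2 - 9 = 19, d_9 = (403 - 19^2)/14 = 42/14 = 3, a_9 = floor((20 + 19)/3) = 13.
  m_10 = 3*13 - 19 = 20, d_10 = (403 - 20^2)/3 = 3/3 = 1, a_10 = floor((20 + 20)/1) = 40.
  m_11 = 1*40 - 20 = 20, d_11 = (403 - 20^2)/1 = 3/1 = 3: (m_11, d_11) = (m_1, d_1) = (20, 3), so from here the quotients repeat a_1, ..., a_10; the period length is 10.
Hence the expansion of sqrt(403) is a_0 = 20 followed by the repeating block 13, 2, 1, 3, 1, 3, 1, 2, 13, 40 (period 10).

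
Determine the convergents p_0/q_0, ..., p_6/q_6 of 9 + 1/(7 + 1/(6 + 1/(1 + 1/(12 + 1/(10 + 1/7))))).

Using the convergent recurrence p_i = a_i*p_{i-1} + p_{i-2}, q_i = a_i*q_{i-1} + q_{i-2} with p_{-2}=0, p_{-1}=1, q_{-2}=1, q_{-1}=0:
  i=0: a_0=9, p_0 = 9*1 + 0 = 9, q_0 = 9*0 + 1 = 1.
  i=1: a_1=7, p_1 = 7*9 + 1 = 64, q_1 = 7*1 + 0 = 7.
  i=2: a_2=6, p_2 = 6*64 + 9 = 393, q_2 = 6*7 + 1 = 43.
  i=3: a_3=1, p_3 = 1*393 + 64 = 457, q_3 = 1*43 + 7 = 50.
  i=4: a_4=12, p_4 = 12*457 + 393 = 5877, q_4 = 12*50 + 43 = 643.
  i=5: a_5=10, p_5 = 10*5877 + 457 = 59227, q_5 = 10*643 + 50 = 6480.
  i=6: a_6=7, p_6 = 7*59227 + 5877 = 420466, q_6 = 7*6480 + 643 = 46003.

9/1, 64/7, 393/43, 457/50, 5877/643, 59227/6480, 420466/46003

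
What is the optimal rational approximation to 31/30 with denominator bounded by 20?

Expand x = 31/30 as a continued fraction with the Euclidean algorithm:
  31 = 1*30 + 1, so a_0 = 1.
  30 = 30*1 + 0, so a_1 = 30.
so x = [1; 30].
Convergents (p_i = a_i*p_{i-1} + p_{i-2}, q_i = a_i*q_{i-1} + q_{i-2} with p_{-2}=0, p_{-1}=1, q_{-2}=1, q_{-1}=0), until the denominator exceeds 20:
  i=0: a_0=1, p_0 = 1*1 + 0 = 1, q_0 = 1*0 + 1 = 1.
  i=1: a_1=30, p_1 = 30*1 + 1 = 31, q_1 = 30*1 + 0 = 30.
q_1 = 30 > 20, so the last convergent with denominator <= 20 is p_0/q_0 = 1/1.
The closest fraction with denominator <= 20 is either p_0/q_0 or the intermediate fraction (k*p_0 + p_{-1})/(k*q_0 + q_{-1}) with the largest k >= 1 whose denominator stays <= 20; these approach x as k grows, and every other convergent or intermediate fraction in range is farther away.
Largest k: floor((20 - q_{-1})/q_0) = floor((20 - 0)/1) = 20 (using the seeds p_{-1} = 1, q_{-1} = 0).
That gives (20*1 + 1)/(20*1 + 0) = 21/20.
Compare the errors: |x - 1/1| = |31*1 - 1*30|/(30*1) = 1/30, and |x - 21/20| = |31*20 - 21*30|/(30*20) = 10/600.
Cross-multiplying, 10*30 = 300 < 600 = 1*600, so 10/600 is smaller: the intermediate fraction 21/20 is closer to x than 1/1.

21/20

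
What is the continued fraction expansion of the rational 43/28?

[1; 1, 1, 6, 2]

Run the Euclidean algorithm on 43 and 28; the successive quotients are the partial quotients a_0, a_1, ... (each step inverts the fractional part left over by the previous one):
  43 = 1*28 + 15, so a_0 = 1.
  28 = 1*15 + 13, so a_1 = 1.
  15 = 1*13 + 2, so a_2 = 1.
  13 = 6*2 + 1, so a_3 = 6.
  2 = 2*1 + 0, so a_4 = 2.
The remainder reaches 0 after 5 divisions, so the expansion has 5 partial quotients, read off in order.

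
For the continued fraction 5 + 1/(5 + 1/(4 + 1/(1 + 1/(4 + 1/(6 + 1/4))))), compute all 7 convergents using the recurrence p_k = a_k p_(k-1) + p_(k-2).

Using the convergent recurrence p_i = a_i*p_{i-1} + p_{i-2}, q_i = a_i*q_{i-1} + q_{i-2} with p_{-2}=0, p_{-1}=1, q_{-2}=1, q_{-1}=0:
  i=0: a_0=5, p_0 = 5*1 + 0 = 5, q_0 = 5*0 + 1 = 1.
  i=1: a_1=5, p_1 = 5*5 + 1 = 26, q_1 = 5*1 + 0 = 5.
  i=2: a_2=4, p_2 = 4*26 + 5 = 109, q_2 = 4*5 + 1 = 21.
  i=3: a_3=1, p_3 = 1*109 + 26 = 135, q_3 = 1*21 + 5 = 26.
  i=4: a_4=4, p_4 = 4*135 + 109 = 649, q_4 = 4*26 + 21 = 125.
  i=5: a_5=6, p_5 = 6*649 + 135 = 4029, q_5 = 6*125 + 26 = 776.
  i=6: a_6=4, p_6 = 4*4029 + 649 = 16765, q_6 = 4*776 + 125 = 3229.

5/1, 26/5, 109/21, 135/26, 649/125, 4029/776, 16765/3229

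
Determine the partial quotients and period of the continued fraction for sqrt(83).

[9; (9, 18)]

Write x_i = (sqrt(83) + m_i)/d_i with (m_0, d_0) = (0, 1). a_0 = floor(sqrt(83)) = 9, since 9^2 = 81 <= 83 < 100 = 10^2.
Iterate m_{i+1} = d_i*a_i - m_i, d_{i+1} = (83 - m_{i+1}^2)/d_i, a_{i+1} = floor((a_0 + m_{i+1})/d_{i+1}):
  m_1 = 1*9 - 0 = 9, d_1 = (83 - 9^2)/1 = 2/1 = 2, a_1 = floor((9 + 9)/2) = 9.
  m_2 = 2*9 - 9 = 9, d_2 = (83 - 9^2)/2 = 2/2 = 1, a_2 = floor((9 + 9)/1) = 18.
  m_3 = 1*18 - 9 = 9, d_3 = (83 - 9^2)/1 = 2/1 = 2: (m_3, d_3) = (m_1, d_1) = (9, 2), so from here the quotients repeat a_1, a_2; the period length is 2.
Hence the expansion of sqrt(83) is a_0 = 9 followed by the repeating block 9, 18 (period 2).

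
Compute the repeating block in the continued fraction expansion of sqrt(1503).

[38; (1, 3, 3, 8, 3, 3, 1, 76)]

Write x_i = (sqrt(1503) + m_i)/d_i with (m_0, d_0) = (0, 1). a_0 = floor(sqrt(1503)) = 38, since 38^2 = 1444 <= 1503 < 1521 = 39^2.
Iterate m_{i+1} = d_i*a_i - m_i, d_{i+1} = (1503 - m_{i+1}^2)/d_i, a_{i+1} = floor((a_0 + m_{i+1})/d_{i+1}):
  m_1 = 1*38 - 0 = 38, d_1 = (1503 - 38^2)/1 = 59/1 = 59, a_1 = floor((38 + 38)/59) = 1.
  m_2 = 59*1 - 38 = 21, d_2 = (1503 - 21^2)/59 = 1062/59 = 18, a_2 = floor((38 + 21)/18) = 3.
  m_3 = 18*3 - 21 = 33, d_3 = (1503 - 33^2)/18 = 414/18 = 23, a_3 = floor((38 + 33)/23) = 3.
  m_4 = 23*3 - 33 = 36, d_4 = (1503 - 36^2)/23 = 207/23 = 9, a_4 = floor((38 + 36)/9) = 8.
  m_5 = 9*8 - 36 = 36, d_5 = (1503 - 36^2)/9 = 207/9 = 23, a_5 = floor((38 + 36)/23) = 3.
  m_6 = 23*3 - 36 = 33, d_6 = (1503 - 33^2)/23 = 414/23 = 18, a_6 = floor((38 + 33)/18) = 3.
  m_7 = 18*3 - 33 = 21, d_7 = (1503 - 21^2)/18 = 1062/18 = 59, a_7 = floor((38 + 21)/59) = 1.
  m_8 = 59*1 - 21 = 38, d_8 = (1503 - 38^2)/59 = 59/59 = 1, a_8 = floor((38 + 38)/1) = 76.
  m_9 = 1*76 - 38 = 38, d_9 = (1503 - 38^2)/1 = 59/1 = 59: (m_9, d_9) = (m_1, d_1) = (38, 59), so from here the quotients repeat a_1, ..., a_8; the period length is 8.
Hence the expansion of sqrt(1503) is a_0 = 38 followed by the repeating block 1, 3, 3, 8, 3, 3, 1, 76 (period 8).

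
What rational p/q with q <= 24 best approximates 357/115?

59/19

Expand x = 357/115 as a continued fraction with the Euclidean algorithm:
  357 = 3*115 + 12, so a_0 = 3.
  115 = 9*12 + 7, so a_1 = 9.
  12 = 1*7 + 5, so a_2 = 1.
  7 = 1*5 + 2, so a_3 = 1.
  5 = 2*2 + 1, so a_4 = 2.
  2 = 2*1 + 0, so a_5 = 2.
so x = [3; 9, 1, 1, 2, 2].
Convergents (p_i = a_i*p_{i-1} + p_{i-2}, q_i = a_i*q_{i-1} + q_{i-2} with p_{-2}=0, p_{-1}=1, q_{-2}=1, q_{-1}=0), until the denominator exceeds 24:
  i=0: a_0=3, p_0 = 3*1 + 0 = 3, q_0 = 3*0 + 1 = 1.
  i=1: a_1=9, p_1 = 9*3 + 1 = 28, q_1 = 9*1 + 0 = 9.
  i=2: a_2=1, p_2 = 1*28 + 3 = 31, q_2 = 1*9 + 1 = 10.
  i=3: a_3=1, p_3 = 1*31 + 28 = 59, q_3 = 1*10 + 9 = 19.
  i=4: a_4=2, p_4 = 2*59 + 31 = 149, q_4 = 2*19 + 10 = 48.
q_4 = 48 > 24, so the last convergent with denominator <= 24 is p_3/q_3 = 59/19.
The closest fraction with denominator <= 24 is either p_3/q_3 or the intermediate fraction (k*p_3 + p_2)/(k*q_3 + q_2) with the largest k >= 1 whose denominator stays <= 24; these approach x as k grows, and every other convergent or intermediate fraction in range is farther away.
Largest k: floor((24 - q_2)/q_3) = floor((24 - 10)/19) = 0.
Since k = 0, no intermediate fraction beyond p_3/q_3 has denominator <= 24, so the convergent 59/19 is the closest (its error is |357*19 - 59*115|/(115*19) = 2/2185).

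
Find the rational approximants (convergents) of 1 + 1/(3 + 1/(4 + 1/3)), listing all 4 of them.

1/1, 4/3, 17/13, 55/42

Using the convergent recurrence p_i = a_i*p_{i-1} + p_{i-2}, q_i = a_i*q_{i-1} + q_{i-2} with p_{-2}=0, p_{-1}=1, q_{-2}=1, q_{-1}=0:
  i=0: a_0=1, p_0 = 1*1 + 0 = 1, q_0 = 1*0 + 1 = 1.
  i=1: a_1=3, p_1 = 3*1 + 1 = 4, q_1 = 3*1 + 0 = 3.
  i=2: a_2=4, p_2 = 4*4 + 1 = 17, q_2 = 4*3 + 1 = 13.
  i=3: a_3=3, p_3 = 3*17 + 4 = 55, q_3 = 3*13 + 3 = 42.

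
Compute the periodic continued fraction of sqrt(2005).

[44; (1, 3, 2, 21, 1, 16, 1, 21, 2, 3, 1, 88)]

Write x_i = (sqrt(2005) + m_i)/d_i with (m_0, d_0) = (0, 1). a_0 = floor(sqrt(2005)) = 44, since 44^2 = 1936 <= 2005 < 2025 = 45^2.
Iterate m_{i+1} = d_i*a_i - m_i, d_{i+1} = (2005 - m_{i+1}^2)/d_i, a_{i+1} = floor((a_0 + m_{i+1})/d_{i+1}):
  m_1 = 1*44 - 0 = 44, d_1 = (2005 - 44^2)/1 = 69/1 = 69, a_1 = floor((44 + 44)/69) = 1.
  m_2 = 69*1 - 44 = 25, d_2 = (2005 - 25^2)/69 = 1380/69 = 20, a_2 = floor((44 + 25)/20) = 3.
  m_3 = 20*3 - 25 = 35, d_3 = (2005 - 35^2)/20 = 780/20 = 39, a_3 = floor((44 + 35)/39) = 2.
  m_4 = 39*2 - 35 = 43, d_4 = (2005 - 43^2)/39 = 156/39 = 4, a_4 = floor((44 + 43)/4) = 21.
  m_5 = 4*21 - 43 = 41, d_5 = (2005 - 41^2)/4 = 324/4 = 81, a_5 = floor((44 + 41)/81) = 1.
  m_6 = 81*1 - 41 = 40, d_6 = (2005 - 40^2)/81 = 405/81 = 5, a_6 = floor((44 + 40)/5) = 16.
  m_7 = 5*16 - 40 = 40, d_7 = (2005 - 40^2)/5 = 405/5 = 81, a_7 = floor((44 + 40)/81) = 1.
  m_8 = 81*1 - 40 = 41, d_8 = (2005 - 41^2)/81 = 324/81 = 4, a_8 = floor((44 + 41)/4) = 21.
  m_9 = 4*21 - 41 = 43, d_9 = (2005 - 43^2)/4 = 156/4 = 39, a_9 = floor((44 + 43)/39) = 2.
  m_10 = 39*2 - 43 = 35, d_10 = (2005 - 35^2)/39 = 780/39 = 20, a_10 = floor((44 + 35)/20) = 3.
  m_11 = 20*3 - 35 = 25, d_11 = (2005 - 25^2)/20 = 1380/20 = 69, a_11 = floor((44 + 25)/69) = 1.
  m_12 = 69*1 - 25 = 44, d_12 = (2005 - 44^2)/69 = 69/69 = 1, a_12 = floor((44 + 44)/1) = 88.
  m_13 = 1*88 - 44 = 44, d_13 = (2005 - 44^2)/1 = 69/1 = 69: (m_13, d_13) = (m_1, d_1) = (44, 69), so from here the quotients repeat a_1, ..., a_12; the period length is 12.
Hence the expansion of sqrt(2005) is a_0 = 44 followed by the repeating block 1, 3, 2, 21, 1, 16, 1, 21, 2, 3, 1, 88 (period 12).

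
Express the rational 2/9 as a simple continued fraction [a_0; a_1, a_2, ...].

Run the Euclidean algorithm on 2 and 9; the successive quotients are the partial quotients a_0, a_1, ... (each step inverts the fractional part left over by the previous one):
  2 = 0*9 + 2, so a_0 = 0.
  9 = 4*2 + 1, so a_1 = 4.
  2 = 2*1 + 0, so a_2 = 2.
The remainder reaches 0 after 3 divisions, so the expansion has 3 partial quotients, read off in order.

[0; 4, 2]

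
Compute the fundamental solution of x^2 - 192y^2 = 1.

(x, y) = (97, 7)

First expand sqrt(192) as a continued fraction. With x_i = (sqrt(192) + m_i)/d_i and (m_0, d_0) = (0, 1): a_0 = floor(sqrt(192)) = 13, since 13^2 = 169 <= 192 < 196 = 14^2.
Iterate m_{i+1} = d_i*a_i - m_i, d_{i+1} = (192 - m_{i+1}^2)/d_i, a_{i+1} = floor((a_0 + m_{i+1})/d_{i+1}):
  m_1 = 1*13 - 0 = 13, d_1 = (192 - 13^2)/1 = 23/1 = 23, a_1 = floor((13 + 13)/23) = 1.
  m_2 = 23*1 - 13 = 10, d_2 = (192 - 10^2)/23 = 92/23 = 4, a_2 = floor((13 + 10)/4) = 5.
  m_3 = 4*5 - 10 = 10, d_3 = (192 - 10^2)/4 = 92/4 = 23, a_3 = floor((13 + 10)/23) = 1.
  m_4 = 23*1 - 10 = 13, d_4 = (192 - 13^2)/23 = 23/23 = 1, a_4 = floor((13 + 13)/1) = 26.
  m_5 = 1*26 - 13 = 13, d_5 = (192 - 13^2)/1 = 23/1 = 23: (m_5, d_5) = (m_1, d_1) = (13, 23), so from here the quotients repeat a_1, ..., a_4; the period length is 4.
So sqrt(192) = [13; (1, 5, 1, 26)] with period length k = 4.
k is even, so the fundamental solution of x^2 - 192y^2 = 1 is (p_{k-1}, q_{k-1}) = (p_3, q_3); compute convergents through index 3.
Convergents (p_i = a_i*p_{i-1} + p_{i-2}, q_i = a_i*q_{i-1} + q_{i-2} with p_{-2}=0, p_{-1}=1, q_{-2}=1, q_{-1}=0):
  i=0: a_0=13, p_0 = 13*1 + 0 = 13, q_0 = 13*0 + 1 = 1.
  i=1: a_1=1, p_1 = 1*13 + 1 = 14, q_1 = 1*1 + 0 = 1.
  i=2: a_2=5, p_2 = 5*14 + 13 = 83, q_2 = 5*1 + 1 = 6.
  i=3: a_3=1, p_3 = 1*83 + 14 = 97, q_3 = 1*6 + 1 = 7.
Check: 97^2 - 192*7^2 = 9409 - 9408 = 1, so (x, y) = (97, 7) solves the equation, and by the theorem it is the least positive solution.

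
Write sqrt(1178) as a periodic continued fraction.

Write x_i = (sqrt(1178) + m_i)/d_i with (m_0, d_0) = (0, 1). a_0 = floor(sqrt(1178)) = 34, since 34^2 = 1156 <= 1178 < 1225 = 35^2.
Iterate m_{i+1} = d_i*a_i - m_i, d_{i+1} = (1178 - m_{i+1}^2)/d_i, a_{i+1} = floor((a_0 + m_{i+1})/d_{i+1}):
  m_1 = 1*34 - 0 = 34, d_1 = (1178 - 34^2)/1 = 22/1 = 22, a_1 = floor((34 + 34)/22) = 3.
  m_2 = 22*3 - 34 = 32, d_2 = (1178 - 32^2)/22 = 154/22 = 7, a_2 = floor((34 + 32)/7) = 9.
  m_3 = 7*9 - 32 = 31, d_3 = (1178 - 31^2)/7 = 217/7 = 31, a_3 = floor((34 + 31)/31) = 2.
  m_4 = 31*2 - 31 = 31, d_4 = (1178 - 31^2)/31 = 217/31 = 7, a_4 = floor((34 + 31)/7) = 9.
  m_5 = 7*9 - 31 = 32, d_5 = (1178 - 32^2)/7 = 154/7 = 22, a_5 = floor((34 + 32)/22) = 3.
  m_6 = 22*3 - 32 = 34, d_6 = (1178 - 34^2)/22 = 22/22 = 1, a_6 = floor((34 + 34)/1) = 68.
  m_7 = 1*68 - 34 = 34, d_7 = (1178 - 34^2)/1 = 22/1 = 22: (m_7, d_7) = (m_1, d_1) = (34, 22), so from here the quotients repeat a_1, ..., a_6; the period length is 6.
Hence the expansion of sqrt(1178) is a_0 = 34 followed by the repeating block 3, 9, 2, 9, 3, 68 (period 6).

[34; (3, 9, 2, 9, 3, 68)]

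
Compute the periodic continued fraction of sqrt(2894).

[53; (1, 3, 1, 8, 1, 52, 1, 8, 1, 3, 1, 106)]

Write x_i = (sqrt(2894) + m_i)/d_i with (m_0, d_0) = (0, 1). a_0 = floor(sqrt(2894)) = 53, since 53^2 = 2809 <= 2894 < 2916 = 54^2.
Iterate m_{i+1} = d_i*a_i - m_i, d_{i+1} = (2894 - m_{i+1}^2)/d_i, a_{i+1} = floor((a_0 + m_{i+1})/d_{i+1}):
  m_1 = 1*53 - 0 = 53, d_1 = (2894 - 53^2)/1 = 85/1 = 85, a_1 = floor((53 + 53)/85) = 1.
  m_2 = 85*1 - 53 = 32, d_2 = (2894 - 32^2)/85 = 1870/85 = 22, a_2 = floor((53 + 32)/22) = 3.
  m_3 = 22*3 - 32 = 34, d_3 = (2894 - 34^2)/22 = 1738/22 = 79, a_3 = floor((53 + 34)/79) = 1.
  m_4 = 79*1 - 34 = 45, d_4 = (2894 - 45^2)/79 = 869/79 = 11, a_4 = floor((53 + 45)/11) = 8.
  m_5 = 11*8 - 45 = 43, d_5 = (2894 - 43^2)/11 = 1045/11 = 95, a_5 = floor((53 + 43)/95) = 1.
  m_6 = 95*1 - 43 = 52, d_6 = (2894 - 52^2)/95 = 190/95 = 2, a_6 = floor((53 + 52)/2) = 52.
  m_7 = 2*52 - 52 = 52, d_7 = (2894 - 52^2)/2 = 190/2 = 95, a_7 = floor((53 + 52)/95) = 1.
  m_8 = 95*1 - 52 = 43, d_8 = (2894 - 43^2)/95 = 1045/95 = 11, a_8 = floor((53 + 43)/11) = 8.
  m_9 = 11*8 - 43 = 45, d_9 = (2894 - 45^2)/11 = 869/11 = 79, a_9 = floor((53 + 45)/79) = 1.
  m_10 = 79*1 - 45 = 34, d_10 = (2894 - 34^2)/79 = 1738/79 = 22, a_10 = floor((53 + 34)/22) = 3.
  m_11 = 22*3 - 34 = 32, d_11 = (2894 - 32^2)/22 = 1870/22 = 85, a_11 = floor((53 + 32)/85) = 1.
  m_12 = 85*1 - 32 = 53, d_12 = (2894 - 53^2)/85 = 85/85 = 1, a_12 = floor((53 + 53)/1) = 106.
  m_13 = 1*106 - 53 = 53, d_13 = (2894 - 53^2)/1 = 85/1 = 85: (m_13, d_13) = (m_1, d_1) = (53, 85), so from here the quotients repeat a_1, ..., a_12; the period length is 12.
Hence the expansion of sqrt(2894) is a_0 = 53 followed by the repeating block 1, 3, 1, 8, 1, 52, 1, 8, 1, 3, 1, 106 (period 12).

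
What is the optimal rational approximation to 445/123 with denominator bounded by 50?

123/34

Expand x = 445/123 as a continued fraction with the Euclidean algorithm:
  445 = 3*123 + 76, so a_0 = 3.
  123 = 1*76 + 47, so a_1 = 1.
  76 = 1*47 + 29, so a_2 = 1.
  47 = 1*29 + 18, so a_3 = 1.
  29 = 1*18 + 11, so a_4 = 1.
  18 = 1*11 + 7, so a_5 = 1.
  11 = 1*7 + 4, so a_6 = 1.
  7 = 1*4 + 3, so a_7 = 1.
  4 = 1*3 + 1, so a_8 = 1.
  3 = 3*1 + 0, so a_9 = 3.
so x = [3; 1, 1, 1, 1, 1, 1, 1, 1, 3].
Convergents (p_i = a_i*p_{i-1} + p_{i-2}, q_i = a_i*q_{i-1} + q_{i-2} with p_{-2}=0, p_{-1}=1, q_{-2}=1, q_{-1}=0), until the denominator exceeds 50:
  i=0: a_0=3, p_0 = 3*1 + 0 = 3, q_0 = 3*0 + 1 = 1.
  i=1: a_1=1, p_1 = 1*3 + 1 = 4, q_1 = 1*1 + 0 = 1.
  i=2: a_2=1, p_2 = 1*4 + 3 = 7, q_2 = 1*1 + 1 = 2.
  i=3: a_3=1, p_3 = 1*7 + 4 = 11, q_3 = 1*2 + 1 = 3.
  i=4: a_4=1, p_4 = 1*11 + 7 = 18, q_4 = 1*3 + 2 = 5.
  i=5: a_5=1, p_5 = 1*18 + 11 = 29, q_5 = 1*5 + 3 = 8.
  i=6: a_6=1, p_6 = 1*29 + 18 = 47, q_6 = 1*8 + 5 = 13.
  i=7: a_7=1, p_7 = 1*47 + 29 = 76, q_7 = 1*13 + 8 = 21.
  i=8: a_8=1, p_8 = 1*76 + 47 = 123, q_8 = 1*21 + 13 = 34.
  i=9: a_9=3, p_9 = 3*123 + 76 = 445, q_9 = 3*34 + 21 = 123.
q_9 = 123 > 50, so the last convergent with denominator <= 50 is p_8/q_8 = 123/34.
The closest fraction with denominator <= 50 is either p_8/q_8 or the intermediate fraction (k*p_8 + p_7)/(k*q_8 + q_7) with the largest k >= 1 whose denominator stays <= 50; these approach x as k grows, and every other convergent or intermediate fraction in range is farther away.
Largest k: floor((50 - q_7)/q_8) = floor((50 - 21)/34) = 0.
Since k = 0, no intermediate fraction beyond p_8/q_8 has denominator <= 50, so the convergent 123/34 is the closest (its error is |445*34 - 123*123|/(123*34) = 1/4182).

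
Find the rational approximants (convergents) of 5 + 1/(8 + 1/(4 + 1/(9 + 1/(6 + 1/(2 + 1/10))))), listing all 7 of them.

5/1, 41/8, 169/33, 1562/305, 9541/1863, 20644/4031, 215981/42173

Using the convergent recurrence p_i = a_i*p_{i-1} + p_{i-2}, q_i = a_i*q_{i-1} + q_{i-2} with p_{-2}=0, p_{-1}=1, q_{-2}=1, q_{-1}=0:
  i=0: a_0=5, p_0 = 5*1 + 0 = 5, q_0 = 5*0 + 1 = 1.
  i=1: a_1=8, p_1 = 8*5 + 1 = 41, q_1 = 8*1 + 0 = 8.
  i=2: a_2=4, p_2 = 4*41 + 5 = 169, q_2 = 4*8 + 1 = 33.
  i=3: a_3=9, p_3 = 9*169 + 41 = 1562, q_3 = 9*33 + 8 = 305.
  i=4: a_4=6, p_4 = 6*1562 + 169 = 9541, q_4 = 6*305 + 33 = 1863.
  i=5: a_5=2, p_5 = 2*9541 + 1562 = 20644, q_5 = 2*1863 + 305 = 4031.
  i=6: a_6=10, p_6 = 10*20644 + 9541 = 215981, q_6 = 10*4031 + 1863 = 42173.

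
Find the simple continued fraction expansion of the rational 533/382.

Run the Euclidean algorithm on 533 and 382; the successive quotients are the partial quotients a_0, a_1, ... (each step inverts the fractional part left over by the previous one):
  533 = 1*382 + 151, so a_0 = 1.
  382 = 2*151 + 80, so a_1 = 2.
  151 = 1*80 + 71, so a_2 = 1.
  80 = 1*71 + 9, so a_3 = 1.
  71 = 7*9 + 8, so a_4 = 7.
  9 = 1*8 + 1, so a_5 = 1.
  8 = 8*1 + 0, so a_6 = 8.
The remainder reaches 0 after 7 divisions, so the expansion has 7 partial quotients, read off in order.

[1; 2, 1, 1, 7, 1, 8]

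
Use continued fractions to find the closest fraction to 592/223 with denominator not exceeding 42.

Expand x = 592/223 as a continued fraction with the Euclidean algorithm:
  592 = 2*223 + 146, so a_0 = 2.
  223 = 1*146 + 77, so a_1 = 1.
  146 = 1*77 + 69, so a_2 = 1.
  77 = 1*69 + 8, so a_3 = 1.
  69 = 8*8 + 5, so a_4 = 8.
  8 = 1*5 + 3, so a_5 = 1.
  5 = 1*3 + 2, so a_6 = 1.
  3 = 1*2 + 1, so a_7 = 1.
  2 = 2*1 + 0, so a_8 = 2.
so x = [2; 1, 1, 1, 8, 1, 1, 1, 2].
Convergents (p_i = a_i*p_{i-1} + p_{i-2}, q_i = a_i*q_{i-1} + q_{i-2} with p_{-2}=0, p_{-1}=1, q_{-2}=1, q_{-1}=0), until the denominator exceeds 42:
  i=0: a_0=2, p_0 = 2*1 + 0 = 2, q_0 = 2*0 + 1 = 1.
  i=1: a_1=1, p_1 = 1*2 + 1 = 3, q_1 = 1*1 + 0 = 1.
  i=2: a_2=1, p_2 = 1*3 + 2 = 5, q_2 = 1*1 + 1 = 2.
  i=3: a_3=1, p_3 = 1*5 + 3 = 8, q_3 = 1*2 + 1 = 3.
  i=4: a_4=8, p_4 = 8*8 + 5 = 69, q_4 = 8*3 + 2 = 26.
  i=5: a_5=1, p_5 = 1*69 + 8 = 77, q_5 = 1*26 + 3 = 29.
  i=6: a_6=1, p_6 = 1*77 + 69 = 146, q_6 = 1*29 + 26 = 55.
q_6 = 55 > 42, so the last convergent with denominator <= 42 is p_5/q_5 = 77/29.
The closest fraction with denominator <= 42 is either p_5/q_5 or the intermediate fraction (k*p_5 + p_4)/(k*q_5 + q_4) with the largest k >= 1 whose denominator stays <= 42; these approach x as k grows, and every other convergent or intermediate fraction in range is farther away.
Largest k: floor((42 - q_4)/q_5) = floor((42 - 26)/29) = 0.
Since k = 0, no intermediate fraction beyond p_5/q_5 has denominator <= 42, so the convergent 77/29 is the closest (its error is |592*29 - 77*223|/(223*29) = 3/6467).

77/29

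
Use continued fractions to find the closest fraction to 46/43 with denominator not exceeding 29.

Expand x = 46/43 as a continued fraction with the Euclidean algorithm:
  46 = 1*43 + 3, so a_0 = 1.
  43 = 14*3 + 1, so a_1 = 14.
  3 = 3*1 + 0, so a_2 = 3.
so x = [1; 14, 3].
Convergents (p_i = a_i*p_{i-1} + p_{i-2}, q_i = a_i*q_{i-1} + q_{i-2} with p_{-2}=0, p_{-1}=1, q_{-2}=1, q_{-1}=0), until the denominator exceeds 29:
  i=0: a_0=1, p_0 = 1*1 + 0 = 1, q_0 = 1*0 + 1 = 1.
  i=1: a_1=14, p_1 = 14*1 + 1 = 15, q_1 = 14*1 + 0 = 14.
  i=2: a_2=3, p_2 = 3*15 + 1 = 46, q_2 = 3*14 + 1 = 43.
q_2 = 43 > 29, so the last convergent with denominator <= 29 is p_1/q_1 = 15/14.
The closest fraction with denominator <= 29 is either p_1/q_1 or the intermediate fraction (k*p_1 + p_0)/(k*q_1 + q_0) with the largest k >= 1 whose denominator stays <= 29; these approach x as k grows, and every other convergent or intermediate fraction in range is farther away.
Largest k: floor((29 - q_0)/q_1) = floor((29 - 1)/14) = 2.
That gives (2*15 + 1)/(2*14 + 1) = 31/29.
Compare the errors: |x - 15/14| = |46*14 - 15*43|/(43*14) = 1/602, and |x - 31/29| = |46*29 - 31*43|/(43*29) = 1/1247.
Cross-multiplying, 1*602 = 602 < 1247 = 1*1247, so 1/1247 is smaller: the intermediate fraction 31/29 is closer to x than 15/14.

31/29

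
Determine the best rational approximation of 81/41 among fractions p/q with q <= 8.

2/1

Expand x = 81/41 as a continued fraction with the Euclidean algorithm:
  81 = 1*41 + 40, so a_0 = 1.
  41 = 1*40 + 1, so a_1 = 1.
  40 = 40*1 + 0, so a_2 = 40.
so x = [1; 1, 40].
Convergents (p_i = a_i*p_{i-1} + p_{i-2}, q_i = a_i*q_{i-1} + q_{i-2} with p_{-2}=0, p_{-1}=1, q_{-2}=1, q_{-1}=0), until the denominator exceeds 8:
  i=0: a_0=1, p_0 = 1*1 + 0 = 1, q_0 = 1*0 + 1 = 1.
  i=1: a_1=1, p_1 = 1*1 + 1 = 2, q_1 = 1*1 + 0 = 1.
  i=2: a_2=40, p_2 = 40*2 + 1 = 81, q_2 = 40*1 + 1 = 41.
q_2 = 41 > 8, so the last convergent with denominator <= 8 is p_1/q_1 = 2/1.
The closest fraction with denominator <= 8 is either p_1/q_1 or the intermediate fraction (k*p_1 + p_0)/(k*q_1 + q_0) with the largest k >= 1 whose denominator stays <= 8; these approach x as k grows, and every other convergent or intermediate fraction in range is farther away.
Largest k: floor((8 - q_0)/q_1) = floor((8 - 1)/1) = 7.
That gives (7*2 + 1)/(7*1 + 1) = 15/8.
Compare the errors: |x - 2/1| = |81*1 - 2*41|/(41*1) = 1/41, and |x - 15/8| = |81*8 - 15*41|/(41*8) = 33/328.
Cross-multiplying, 1*328 = 328 < 1353 = 33*41, so 1/41 is smaller: the convergent 2/1 is closer to x than 15/8.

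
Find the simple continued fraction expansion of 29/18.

Run the Euclidean algorithm on 29 and 18; the successive quotients are the partial quotients a_0, a_1, ... (each step inverts the fractional part left over by the previous one):
  29 = 1*18 + 11, so a_0 = 1.
  18 = 1*11 + 7, so a_1 = 1.
  11 = 1*7 + 4, so a_2 = 1.
  7 = 1*4 + 3, so a_3 = 1.
  4 = 1*3 + 1, so a_4 = 1.
  3 = 3*1 + 0, so a_5 = 3.
The remainder reaches 0 after 6 divisions, so the expansion has 6 partial quotients, read off in order.

[1; 1, 1, 1, 1, 3]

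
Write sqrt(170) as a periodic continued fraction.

Write x_i = (sqrt(170) + m_i)/d_i with (m_0, d_0) = (0, 1). a_0 = floor(sqrt(170)) = 13, since 13^2 = 169 <= 170 < 196 = 14^2.
Iterate m_{i+1} = d_i*a_i - m_i, d_{i+1} = (170 - m_{i+1}^2)/d_i, a_{i+1} = floor((a_0 + m_{i+1})/d_{i+1}):
  m_1 = 1*13 - 0 = 13, d_1 = (170 - 13^2)/1 = 1/1 = 1, a_1 = floor((13 + 13)/1) = 26.
  m_2 = 1*26 - 13 = 13, d_2 = (170 - 13^2)/1 = 1/1 = 1: (m_2, d_2) = (m_1, d_1) = (13, 1), so from here the quotient a_1 repeats; the period length is 1.
Hence the expansion of sqrt(170) is a_0 = 13 followed by the repeating block 26 (period 1).

[13; (26)]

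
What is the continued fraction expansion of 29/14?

[2; 14]

Run the Euclidean algorithm on 29 and 14; the successive quotients are the partial quotients a_0, a_1, ... (each step inverts the fractional part left over by the previous one):
  29 = 2*14 + 1, so a_0 = 2.
  14 = 14*1 + 0, so a_1 = 14.
The remainder reaches 0 after 2 divisions, so the expansion has 2 partial quotients, read off in order.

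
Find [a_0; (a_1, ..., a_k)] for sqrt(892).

Write x_i = (sqrt(892) + m_i)/d_i with (m_0, d_0) = (0, 1). a_0 = floor(sqrt(892)) = 29, since 29^2 = 841 <= 892 < 900 = 30^2.
Iterate m_{i+1} = d_i*a_i - m_i, d_{i+1} = (892 - m_{i+1}^2)/d_i, a_{i+1} = floor((a_0 + m_{i+1})/d_{i+1}):
  m_1 = 1*29 - 0 = 29, d_1 = (892 - 29^2)/1 = 51/1 = 51, a_1 = floor((29 + 29)/51) = 1.
  m_2 = 51*1 - 29 = 22, d_2 = (892 - 22^2)/51 = 408/51 = 8, a_2 = floor((29 + 22)/8) = 6.
  m_3 = 8*6 - 22 = 26, d_3 = (892 - 26^2)/8 = 216/8 = 27, a_3 = floor((29 + 26)/27) = 2.
  m_4 = 27*2 - 26 = 28, d_4 = (892 - 28^2)/27 = 108/27 = 4, a_4 = floor((29 + 28)/4) = 14.
  m_5 = 4*14 - 28 = 28, d_5 = (892 - 28^2)/4 = 108/4 = 27, a_5 = floor((29 + 28)/27) = 2.
  m_6 = 27*2 - 28 = 26, d_6 = (892 - 26^2)/27 = 216/27 = 8, a_6 = floor((29 + 26)/8) = 6.
  m_7 = 8*6 - 26 = 22, d_7 = (892 - 22^2)/8 = 408/8 = 51, a_7 = floor((29 + 22)/51) = 1.
  m_8 = 51*1 - 22 = 29, d_8 = (892 - 29^2)/51 = 51/51 = 1, a_8 = floor((29 + 29)/1) = 58.
  m_9 = 1*58 - 29 = 29, d_9 = (892 - 29^2)/1 = 51/1 = 51: (m_9, d_9) = (m_1, d_1) = (29, 51), so from here the quotients repeat a_1, ..., a_8; the period length is 8.
Hence the expansion of sqrt(892) is a_0 = 29 followed by the repeating block 1, 6, 2, 14, 2, 6, 1, 58 (period 8).

[29; (1, 6, 2, 14, 2, 6, 1, 58)]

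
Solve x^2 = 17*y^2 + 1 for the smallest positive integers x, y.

(x, y) = (33, 8)

First expand sqrt(17) as a continued fraction. With x_i = (sqrt(17) + m_i)/d_i and (m_0, d_0) = (0, 1): a_0 = floor(sqrt(17)) = 4, since 4^2 = 16 <= 17 < 25 = 5^2.
Iterate m_{i+1} = d_i*a_i - m_i, d_{i+1} = (17 - m_{i+1}^2)/d_i, a_{i+1} = floor((a_0 + m_{i+1})/d_{i+1}):
  m_1 = 1*4 - 0 = 4, d_1 = (17 - 4^2)/1 = 1/1 = 1, a_1 = floor((4 + 4)/1) = 8.
  m_2 = 1*8 - 4 = 4, d_2 = (17 - 4^2)/1 = 1/1 = 1: (m_2, d_2) = (m_1, d_1) = (4, 1), so from here the quotient a_1 repeats; the period length is 1.
So sqrt(17) = [4; (8)] with period length k = 1.
k is odd, so (p_{k-1}, q_{k-1}) only solves x^2 - 17y^2 = -1 and the fundamental solution of x^2 - 17y^2 = 1 is (p_{2k-1}, q_{2k-1}) = (p_1, q_1); compute convergents through index 1, running through the period twice.
Convergents (p_i = a_i*p_{i-1} + p_{i-2}, q_i = a_i*q_{i-1} + q_{i-2} with p_{-2}=0, p_{-1}=1, q_{-2}=1, q_{-1}=0):
  i=0: a_0=4, p_0 = 4*1 + 0 = 4, q_0 = 4*0 + 1 = 1.
  i=1: a_1=8, p_1 = 8*4 + 1 = 33, q_1 = 8*1 + 0 = 8.
Indeed p_0^2 - 17*q_0^2 = 16 - 17 = -1, not +1.
Check: 33^2 - 17*8^2 = 1089 - 1088 = 1, so (x, y) = (33, 8) solves the equation, and by the theorem it is the least positive solution.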